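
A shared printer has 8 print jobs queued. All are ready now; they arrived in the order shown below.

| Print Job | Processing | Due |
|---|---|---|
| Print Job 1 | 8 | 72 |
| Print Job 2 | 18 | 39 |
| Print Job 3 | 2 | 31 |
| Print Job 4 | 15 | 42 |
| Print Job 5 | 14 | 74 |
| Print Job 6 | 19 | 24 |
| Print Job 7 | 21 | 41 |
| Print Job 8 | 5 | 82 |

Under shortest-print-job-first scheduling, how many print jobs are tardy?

4

SPT (increasing processing time): Print Job 3 Print Job 8 Print Job 1 Print Job 5 Print Job 4 Print Job 2 Print Job 6 Print Job 7.
Print Job 3: 0→2, due 31, tardiness 0
Print Job 8: 2→7, due 82, tardiness 0
Print Job 1: 7→15, due 72, tardiness 0
Print Job 5: 15→29, due 74, tardiness 0
Print Job 4: 29→44, due 42, tardiness 2
Print Job 2: 44→62, due 39, tardiness 23
Print Job 6: 62→81, due 24, tardiness 57
Print Job 7: 81→102, due 41, tardiness 61
Late print jobs: 4.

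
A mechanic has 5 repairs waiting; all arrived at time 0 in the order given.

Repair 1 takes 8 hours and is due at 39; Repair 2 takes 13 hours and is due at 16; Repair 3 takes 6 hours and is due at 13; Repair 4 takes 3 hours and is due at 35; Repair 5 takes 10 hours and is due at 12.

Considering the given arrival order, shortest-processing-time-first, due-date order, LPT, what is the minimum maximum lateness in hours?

FIFO (arrival order): Repair 1 Repair 2 Repair 3 Repair 4 Repair 5.
Repair 1: 0→8, due 39, lateness -31
Repair 2: 8→21, due 16, lateness 5
Repair 3: 21→27, due 13, lateness 14
Repair 4: 27→30, due 35, lateness -5
Repair 5: 30→40, due 12, lateness 28
Maximum = 28.
SPT (increasing processing time): Repair 4 Repair 3 Repair 1 Repair 5 Repair 2.
Repair 4: 0→3, due 35, lateness -32
Repair 3: 3→9, due 13, lateness -4
Repair 1: 9→17, due 39, lateness -22
Repair 5: 17→27, due 12, lateness 15
Repair 2: 27→40, due 16, lateness 24
Maximum = 24.
EDD (increasing due date): Repair 5 Repair 3 Repair 2 Repair 4 Repair 1.
Repair 5: 0→10, due 12, lateness -2
Repair 3: 10→16, due 13, lateness 3
Repair 2: 16→29, due 16, lateness 13
Repair 4: 29→32, due 35, lateness -3
Repair 1: 32→40, due 39, lateness 1
Maximum = 13.
LPT (decreasing processing time): Repair 2 Repair 5 Repair 1 Repair 3 Repair 4.
Repair 2: 0→13, due 16, lateness -3
Repair 5: 13→23, due 12, lateness 11
Repair 1: 23→31, due 39, lateness -8
Repair 3: 31→37, due 13, lateness 24
Repair 4: 37→40, due 35, lateness 5
Maximum = 24.
FIFO 28, SPT 24, EDD 13, LPT 24 → minimum 13.

13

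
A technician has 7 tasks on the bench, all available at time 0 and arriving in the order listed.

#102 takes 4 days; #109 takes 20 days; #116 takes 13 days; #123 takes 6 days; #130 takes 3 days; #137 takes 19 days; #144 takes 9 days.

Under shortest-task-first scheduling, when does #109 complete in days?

74

SPT (increasing processing time): #130 #102 #123 #144 #116 #137 #109.
#130: 0→3
#102: 3→7
#123: 7→13
#144: 13→22
#116: 22→35
#137: 35→54
#109: 54→74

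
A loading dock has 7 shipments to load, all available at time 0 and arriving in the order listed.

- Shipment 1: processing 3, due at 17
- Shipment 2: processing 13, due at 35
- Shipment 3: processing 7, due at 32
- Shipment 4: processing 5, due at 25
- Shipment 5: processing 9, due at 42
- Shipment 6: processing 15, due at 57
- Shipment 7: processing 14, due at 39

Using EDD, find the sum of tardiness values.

EDD (increasing due date): Shipment 1 Shipment 4 Shipment 3 Shipment 2 Shipment 7 Shipment 5 Shipment 6.
Shipment 1: 0→3, due 17, tardiness 0
Shipment 4: 3→8, due 25, tardiness 0
Shipment 3: 8→15, due 32, tardiness 0
Shipment 2: 15→28, due 35, tardiness 0
Shipment 7: 28→42, due 39, tardiness 3
Shipment 5: 42→51, due 42, tardiness 9
Shipment 6: 51→66, due 57, tardiness 9
Sum = 0+0+0+0+3+9+9 = 21.

21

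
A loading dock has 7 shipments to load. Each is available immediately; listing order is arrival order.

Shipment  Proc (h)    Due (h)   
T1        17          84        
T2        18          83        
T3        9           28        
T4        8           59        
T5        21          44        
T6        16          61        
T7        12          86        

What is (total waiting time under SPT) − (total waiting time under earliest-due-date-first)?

-51

SPT (increasing processing time): T4 T3 T7 T6 T1 T2 T5.
T4: waits 0, runs 0→8
T3: waits 8, runs 8→17
T7: waits 17, runs 17→29
T6: waits 29, runs 29→45
T1: waits 45, runs 45→62
T2: waits 62, runs 62→80
T5: waits 80, runs 80→101
Sum = 0+8+17+29+45+62+80 = 241.
EDD (increasing due date): T3 T5 T4 T6 T2 T1 T7.
T3: waits 0, runs 0→9
T5: waits 9, runs 9→30
T4: waits 30, runs 30→38
T6: waits 38, runs 38→54
T2: waits 54, runs 54→72
T1: waits 72, runs 72→89
T7: waits 89, runs 89→101
Sum = 0+9+30+38+54+72+89 = 292.
Difference = 241 − 292 = -51.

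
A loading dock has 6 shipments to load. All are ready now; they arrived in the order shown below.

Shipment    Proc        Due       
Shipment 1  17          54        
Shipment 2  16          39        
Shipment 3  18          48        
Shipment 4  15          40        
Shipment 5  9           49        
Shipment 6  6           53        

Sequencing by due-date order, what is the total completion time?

299

EDD (increasing due date): Shipment 2 Shipment 4 Shipment 3 Shipment 5 Shipment 6 Shipment 1.
Shipment 2: 0→16
Shipment 4: 16→31
Shipment 3: 31→49
Shipment 5: 49→58
Shipment 6: 58→64
Shipment 1: 64→81
Sum = 16+31+49+58+64+81 = 299.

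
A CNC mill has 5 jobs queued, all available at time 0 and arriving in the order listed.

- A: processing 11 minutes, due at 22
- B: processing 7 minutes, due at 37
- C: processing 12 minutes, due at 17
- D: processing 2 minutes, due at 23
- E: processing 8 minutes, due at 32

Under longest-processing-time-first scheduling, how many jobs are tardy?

LPT (decreasing processing time): C A E B D.
C: 0→12, due 17, tardiness 0
A: 12→23, due 22, tardiness 1
E: 23→31, due 32, tardiness 0
B: 31→38, due 37, tardiness 1
D: 38→40, due 23, tardiness 17
Late jobs: 3.

3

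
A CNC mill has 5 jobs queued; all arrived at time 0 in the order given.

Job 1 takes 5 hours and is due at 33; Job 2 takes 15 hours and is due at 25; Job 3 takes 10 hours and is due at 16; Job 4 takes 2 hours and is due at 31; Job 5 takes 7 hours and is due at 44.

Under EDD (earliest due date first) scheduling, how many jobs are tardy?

EDD (increasing due date): Job 3 Job 2 Job 4 Job 1 Job 5.
Job 3: 0→10, due 16, tardiness 0
Job 2: 10→25, due 25, tardiness 0
Job 4: 25→27, due 31, tardiness 0
Job 1: 27→32, due 33, tardiness 0
Job 5: 32→39, due 44, tardiness 0
Late jobs: 0.

0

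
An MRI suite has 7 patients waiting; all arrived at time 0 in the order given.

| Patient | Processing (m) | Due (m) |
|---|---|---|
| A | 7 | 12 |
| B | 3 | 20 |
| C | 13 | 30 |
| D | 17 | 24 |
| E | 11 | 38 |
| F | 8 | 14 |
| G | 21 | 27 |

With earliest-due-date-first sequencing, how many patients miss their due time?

EDD (increasing due date): A F B D G C E.
A: 0→7, due 12, tardiness 0
F: 7→15, due 14, tardiness 1
B: 15→18, due 20, tardiness 0
D: 18→35, due 24, tardiness 11
G: 35→56, due 27, tardiness 29
C: 56→69, due 30, tardiness 39
E: 69→80, due 38, tardiness 42
Late patients: 5.

5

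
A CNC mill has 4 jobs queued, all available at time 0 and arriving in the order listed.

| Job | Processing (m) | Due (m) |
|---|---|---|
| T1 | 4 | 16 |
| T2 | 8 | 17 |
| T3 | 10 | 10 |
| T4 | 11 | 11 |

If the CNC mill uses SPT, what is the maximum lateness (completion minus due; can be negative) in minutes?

SPT (increasing processing time): T1 T2 T3 T4.
T1: 0→4, due 16, lateness -12
T2: 4→12, due 17, lateness -5
T3: 12→22, due 10, lateness 12
T4: 22→33, due 11, lateness 22
Maximum = 22.

22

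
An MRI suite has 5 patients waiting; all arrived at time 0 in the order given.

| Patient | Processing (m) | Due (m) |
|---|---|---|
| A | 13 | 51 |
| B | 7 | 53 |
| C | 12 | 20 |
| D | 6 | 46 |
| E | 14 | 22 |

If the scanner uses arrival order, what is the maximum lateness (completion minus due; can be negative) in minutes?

FIFO (arrival order): A B C D E.
A: 0→13, due 51, lateness -38
B: 13→20, due 53, lateness -33
C: 20→32, due 20, lateness 12
D: 32→38, due 46, lateness -8
E: 38→52, due 22, lateness 30
Maximum = 30.

30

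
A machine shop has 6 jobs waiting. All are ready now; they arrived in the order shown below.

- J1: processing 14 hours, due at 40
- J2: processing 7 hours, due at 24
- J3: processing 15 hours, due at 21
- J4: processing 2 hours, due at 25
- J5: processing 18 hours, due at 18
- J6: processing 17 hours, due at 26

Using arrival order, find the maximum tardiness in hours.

47

FIFO (arrival order): J1 J2 J3 J4 J5 J6.
J1: 0→14, due 40, tardiness 0
J2: 14→21, due 24, tardiness 0
J3: 21→36, due 21, tardiness 15
J4: 36→38, due 25, tardiness 13
J5: 38→56, due 18, tardiness 38
J6: 56→73, due 26, tardiness 47
Maximum = 47.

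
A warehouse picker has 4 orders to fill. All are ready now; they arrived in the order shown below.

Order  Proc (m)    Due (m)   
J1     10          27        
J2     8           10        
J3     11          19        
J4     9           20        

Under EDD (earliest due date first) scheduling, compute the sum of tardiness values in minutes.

EDD (increasing due date): J2 J3 J4 J1.
J2: 0→8, due 10, tardiness 0
J3: 8→19, due 19, tardiness 0
J4: 19→28, due 20, tardiness 8
J1: 28→38, due 27, tardiness 11
Sum = 0+0+8+11 = 19.

19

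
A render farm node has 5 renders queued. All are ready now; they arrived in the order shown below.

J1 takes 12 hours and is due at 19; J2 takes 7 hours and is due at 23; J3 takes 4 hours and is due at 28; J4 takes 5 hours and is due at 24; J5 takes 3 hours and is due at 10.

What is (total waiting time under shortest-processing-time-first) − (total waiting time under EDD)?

-26

SPT (increasing processing time): J5 J3 J4 J2 J1.
J5: waits 0, runs 0→3
J3: waits 3, runs 3→7
J4: waits 7, runs 7→12
J2: waits 12, runs 12→19
J1: waits 19, runs 19→31
Sum = 0+3+7+12+19 = 41.
EDD (increasing due date): J5 J1 J2 J4 J3.
J5: waits 0, runs 0→3
J1: waits 3, runs 3→15
J2: waits 15, runs 15→22
J4: waits 22, runs 22→27
J3: waits 27, runs 27→31
Sum = 0+3+15+22+27 = 67.
Difference = 41 − 67 = -26.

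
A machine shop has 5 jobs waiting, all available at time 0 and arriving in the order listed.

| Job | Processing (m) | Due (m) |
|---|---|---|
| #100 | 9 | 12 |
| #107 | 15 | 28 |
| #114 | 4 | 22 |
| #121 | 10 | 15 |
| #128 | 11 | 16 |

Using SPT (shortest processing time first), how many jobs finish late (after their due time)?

SPT (increasing processing time): #114 #100 #121 #128 #107.
#114: 0→4, due 22, tardiness 0
#100: 4→13, due 12, tardiness 1
#121: 13→23, due 15, tardiness 8
#128: 23→34, due 16, tardiness 18
#107: 34→49, due 28, tardiness 21
Late jobs: 4.

4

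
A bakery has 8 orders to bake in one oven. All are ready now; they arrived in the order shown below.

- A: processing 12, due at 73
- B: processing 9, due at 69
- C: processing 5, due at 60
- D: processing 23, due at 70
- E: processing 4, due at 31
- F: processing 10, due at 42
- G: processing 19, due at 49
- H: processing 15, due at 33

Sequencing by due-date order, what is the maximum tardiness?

24

EDD (increasing due date): E H F G C B D A.
E: 0→4, due 31, tardiness 0
H: 4→19, due 33, tardiness 0
F: 19→29, due 42, tardiness 0
G: 29→48, due 49, tardiness 0
C: 48→53, due 60, tardiness 0
B: 53→62, due 69, tardiness 0
D: 62→85, due 70, tardiness 15
A: 85→97, due 73, tardiness 24
Maximum = 24.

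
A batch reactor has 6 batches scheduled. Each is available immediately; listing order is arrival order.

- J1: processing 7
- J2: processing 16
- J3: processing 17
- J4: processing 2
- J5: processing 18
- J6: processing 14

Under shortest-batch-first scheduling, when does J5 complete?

74

SPT (increasing processing time): J4 J1 J6 J2 J3 J5.
J4: 0→2
J1: 2→9
J6: 9→23
J2: 23→39
J3: 39→56
J5: 56→74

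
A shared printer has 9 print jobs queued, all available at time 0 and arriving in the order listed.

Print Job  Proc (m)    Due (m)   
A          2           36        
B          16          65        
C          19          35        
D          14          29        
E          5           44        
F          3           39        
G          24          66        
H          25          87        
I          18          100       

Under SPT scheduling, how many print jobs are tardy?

SPT (increasing processing time): A F E D B I C G H.
A: 0→2, due 36, tardiness 0
F: 2→5, due 39, tardiness 0
E: 5→10, due 44, tardiness 0
D: 10→24, due 29, tardiness 0
B: 24→40, due 65, tardiness 0
I: 40→58, due 100, tardiness 0
C: 58→77, due 35, tardiness 42
G: 77→101, due 66, tardiness 35
H: 101→126, due 87, tardiness 39
Late print jobs: 3.

3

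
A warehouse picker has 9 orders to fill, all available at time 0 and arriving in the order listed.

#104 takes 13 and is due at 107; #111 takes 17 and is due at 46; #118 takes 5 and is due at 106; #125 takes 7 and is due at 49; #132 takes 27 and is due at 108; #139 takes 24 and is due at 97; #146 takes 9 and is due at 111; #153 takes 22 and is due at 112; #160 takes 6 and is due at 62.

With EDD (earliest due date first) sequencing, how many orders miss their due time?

EDD (increasing due date): #111 #125 #160 #139 #118 #104 #132 #146 #153.
#111: 0→17, due 46, tardiness 0
#125: 17→24, due 49, tardiness 0
#160: 24→30, due 62, tardiness 0
#139: 30→54, due 97, tardiness 0
#118: 54→59, due 106, tardiness 0
#104: 59→72, due 107, tardiness 0
#132: 72→99, due 108, tardiness 0
#146: 99→108, due 111, tardiness 0
#153: 108→130, due 112, tardiness 18
Late orders: 1.

1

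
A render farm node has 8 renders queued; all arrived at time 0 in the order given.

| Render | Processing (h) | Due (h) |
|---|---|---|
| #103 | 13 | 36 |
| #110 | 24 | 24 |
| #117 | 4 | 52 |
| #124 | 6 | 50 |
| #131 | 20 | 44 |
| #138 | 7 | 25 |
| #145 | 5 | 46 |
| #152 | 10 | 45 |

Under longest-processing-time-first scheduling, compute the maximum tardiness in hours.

LPT (decreasing processing time): #110 #131 #103 #152 #138 #124 #145 #117.
#110: 0→24, due 24, tardiness 0
#131: 24→44, due 44, tardiness 0
#103: 44→57, due 36, tardiness 21
#152: 57→67, due 45, tardiness 22
#138: 67→74, due 25, tardiness 49
#124: 74→80, due 50, tardiness 30
#145: 80→85, due 46, tardiness 39
#117: 85→89, due 52, tardiness 37
Maximum = 49.

49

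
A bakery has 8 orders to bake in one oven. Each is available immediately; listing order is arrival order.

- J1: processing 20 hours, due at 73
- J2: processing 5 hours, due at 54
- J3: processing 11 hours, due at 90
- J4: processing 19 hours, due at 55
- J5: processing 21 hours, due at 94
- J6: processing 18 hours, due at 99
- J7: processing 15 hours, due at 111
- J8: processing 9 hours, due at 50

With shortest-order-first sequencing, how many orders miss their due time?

SPT (increasing processing time): J2 J8 J3 J7 J6 J4 J1 J5.
J2: 0→5, due 54, tardiness 0
J8: 5→14, due 50, tardiness 0
J3: 14→25, due 90, tardiness 0
J7: 25→40, due 111, tardiness 0
J6: 40→58, due 99, tardiness 0
J4: 58→77, due 55, tardiness 22
J1: 77→97, due 73, tardiness 24
J5: 97→118, due 94, tardiness 24
Late orders: 3.

3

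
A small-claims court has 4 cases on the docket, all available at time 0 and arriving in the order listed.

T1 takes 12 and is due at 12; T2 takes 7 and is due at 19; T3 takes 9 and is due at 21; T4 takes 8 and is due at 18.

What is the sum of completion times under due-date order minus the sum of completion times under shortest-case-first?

EDD (increasing due date): T1 T4 T2 T3.
T1: 0→12
T4: 12→20
T2: 20→27
T3: 27→36
Sum = 12+20+27+36 = 95.
SPT (increasing processing time): T2 T4 T3 T1.
T2: 0→7
T4: 7→15
T3: 15→24
T1: 24→36
Sum = 7+15+24+36 = 82.
Difference = 95 − 82 = 13.

13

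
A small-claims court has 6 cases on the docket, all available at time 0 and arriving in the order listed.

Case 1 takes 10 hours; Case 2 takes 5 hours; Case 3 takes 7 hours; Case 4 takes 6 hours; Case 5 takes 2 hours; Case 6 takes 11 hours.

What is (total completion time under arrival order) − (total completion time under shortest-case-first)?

FIFO (arrival order): Case 1 Case 2 Case 3 Case 4 Case 5 Case 6.
Case 1: 0→10
Case 2: 10→15
Case 3: 15→22
Case 4: 22→28
Case 5: 28→30
Case 6: 30→41
Sum = 10+15+22+28+30+41 = 146.
SPT (increasing processing time): Case 5 Case 2 Case 4 Case 3 Case 1 Case 6.
Case 5: 0→2
Case 2: 2→7
Case 4: 7→13
Case 3: 13→20
Case 1: 20→30
Case 6: 30→41
Sum = 2+7+13+20+30+41 = 113.
Difference = 146 − 113 = 33.

33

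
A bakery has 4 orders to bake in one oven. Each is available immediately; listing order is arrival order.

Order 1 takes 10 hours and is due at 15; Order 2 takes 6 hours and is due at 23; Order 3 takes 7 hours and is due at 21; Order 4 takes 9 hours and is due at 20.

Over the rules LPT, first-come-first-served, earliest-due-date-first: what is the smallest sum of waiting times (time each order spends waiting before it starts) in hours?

LPT (decreasing processing time): Order 1 Order 4 Order 3 Order 2.
Order 1: waits 0, runs 0→10
Order 4: waits 10, runs 10→19
Order 3: waits 19, runs 19→26
Order 2: waits 26, runs 26→32
Sum = 0+10+19+26 = 55.
FIFO (arrival order): Order 1 Order 2 Order 3 Order 4.
Order 1: waits 0, runs 0→10
Order 2: waits 10, runs 10→16
Order 3: waits 16, runs 16→23
Order 4: waits 23, runs 23→32
Sum = 0+10+16+23 = 49.
EDD (increasing due date): Order 1 Order 4 Order 3 Order 2.
Order 1: waits 0, runs 0→10
Order 4: waits 10, runs 10→19
Order 3: waits 19, runs 19→26
Order 2: waits 26, runs 26→32
Sum = 0+10+19+26 = 55.
LPT 55, FIFO 49, EDD 55 → minimum 49.

49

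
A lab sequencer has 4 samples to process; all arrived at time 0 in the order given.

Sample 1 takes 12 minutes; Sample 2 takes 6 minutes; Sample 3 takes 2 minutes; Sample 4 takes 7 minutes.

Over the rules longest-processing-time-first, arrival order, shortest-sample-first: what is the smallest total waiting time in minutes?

25

LPT (decreasing processing time): Sample 1 Sample 4 Sample 2 Sample 3.
Sample 1: waits 0, runs 0→12
Sample 4: waits 12, runs 12→19
Sample 2: waits 19, runs 19→25
Sample 3: waits 25, runs 25→27
Sum = 0+12+19+25 = 56.
FIFO (arrival order): Sample 1 Sample 2 Sample 3 Sample 4.
Sample 1: waits 0, runs 0→12
Sample 2: waits 12, runs 12→18
Sample 3: waits 18, runs 18→20
Sample 4: waits 20, runs 20→27
Sum = 0+12+18+20 = 50.
SPT (increasing processing time): Sample 3 Sample 2 Sample 4 Sample 1.
Sample 3: waits 0, runs 0→2
Sample 2: waits 2, runs 2→8
Sample 4: waits 8, runs 8→15
Sample 1: waits 15, runs 15→27
Sum = 0+2+8+15 = 25.
LPT 56, FIFO 50, SPT 25 → minimum 25.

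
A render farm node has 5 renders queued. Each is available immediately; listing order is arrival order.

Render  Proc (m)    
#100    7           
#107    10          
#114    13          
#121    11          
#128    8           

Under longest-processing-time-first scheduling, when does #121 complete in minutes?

LPT (decreasing processing time): #114 #121 #107 #128 #100.
#114: 0→13
#121: 13→24

24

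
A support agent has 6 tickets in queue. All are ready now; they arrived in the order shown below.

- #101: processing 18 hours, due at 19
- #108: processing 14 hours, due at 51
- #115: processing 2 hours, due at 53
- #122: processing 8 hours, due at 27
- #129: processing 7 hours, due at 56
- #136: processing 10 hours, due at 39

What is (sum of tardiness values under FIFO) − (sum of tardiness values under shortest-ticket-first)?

-5

FIFO (arrival order): #101 #108 #115 #122 #129 #136.
#101: 0→18, due 19, tardiness 0
#108: 18→32, due 51, tardiness 0
#115: 32→34, due 53, tardiness 0
#122: 34→42, due 27, tardiness 15
#129: 42→49, due 56, tardiness 0
#136: 49→59, due 39, tardiness 20
Sum = 0+0+0+15+0+20 = 35.
SPT (increasing processing time): #115 #129 #122 #136 #108 #101.
#115: 0→2, due 53, tardiness 0
#129: 2→9, due 56, tardiness 0
#122: 9→17, due 27, tardiness 0
#136: 17→27, due 39, tardiness 0
#108: 27→41, due 51, tardiness 0
#101: 41→59, due 19, tardiness 40
Sum = 0+0+0+0+0+40 = 40.
Difference = 35 − 40 = -5.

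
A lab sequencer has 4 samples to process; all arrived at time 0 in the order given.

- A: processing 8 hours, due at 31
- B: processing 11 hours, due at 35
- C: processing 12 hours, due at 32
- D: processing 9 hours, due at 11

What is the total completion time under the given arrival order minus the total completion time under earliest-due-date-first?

3

FIFO (arrival order): A B C D.
A: 0→8
B: 8→19
C: 19→31
D: 31→40
Sum = 8+19+31+40 = 98.
EDD (increasing due date): D A C B.
D: 0→9
A: 9→17
C: 17→29
B: 29→40
Sum = 9+17+29+40 = 95.
Difference = 98 − 95 = 3.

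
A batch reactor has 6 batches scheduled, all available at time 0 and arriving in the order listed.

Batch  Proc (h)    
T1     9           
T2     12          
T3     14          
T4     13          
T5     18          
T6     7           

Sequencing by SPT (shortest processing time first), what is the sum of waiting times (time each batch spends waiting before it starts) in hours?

147

SPT (increasing processing time): T6 T1 T2 T4 T3 T5.
T6: waits 0, runs 0→7
T1: waits 7, runs 7→16
T2: waits 16, runs 16→28
T4: waits 28, runs 28→41
T3: waits 41, runs 41→55
T5: waits 55, runs 55→73
Sum = 0+7+16+28+41+55 = 147.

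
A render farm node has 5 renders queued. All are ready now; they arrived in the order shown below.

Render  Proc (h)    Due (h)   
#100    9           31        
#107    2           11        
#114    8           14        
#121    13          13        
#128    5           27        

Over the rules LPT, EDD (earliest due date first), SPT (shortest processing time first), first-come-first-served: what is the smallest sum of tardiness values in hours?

18

LPT (decreasing processing time): #121 #100 #114 #128 #107.
#121: 0→13, due 13, tardiness 0
#100: 13→22, due 31, tardiness 0
#114: 22→30, due 14, tardiness 16
#128: 30→35, due 27, tardiness 8
#107: 35→37, due 11, tardiness 26
Sum = 0+0+16+8+26 = 50.
EDD (increasing due date): #107 #121 #114 #128 #100.
#107: 0→2, due 11, tardiness 0
#121: 2→15, due 13, tardiness 2
#114: 15→23, due 14, tardiness 9
#128: 23→28, due 27, tardiness 1
#100: 28→37, due 31, tardiness 6
Sum = 0+2+9+1+6 = 18.
SPT (increasing processing time): #107 #128 #114 #100 #121.
#107: 0→2, due 11, tardiness 0
#128: 2→7, due 27, tardiness 0
#114: 7→15, due 14, tardiness 1
#100: 15→24, due 31, tardiness 0
#121: 24→37, due 13, tardiness 24
Sum = 0+0+1+0+24 = 25.
FIFO (arrival order): #100 #107 #114 #121 #128.
#100: 0→9, due 31, tardiness 0
#107: 9→11, due 11, tardiness 0
#114: 11→19, due 14, tardiness 5
#121: 19→32, due 13, tardiness 19
#128: 32→37, due 27, tardiness 10
Sum = 0+0+5+19+10 = 34.
LPT 50, EDD 18, SPT 25, FIFO 34 → minimum 18.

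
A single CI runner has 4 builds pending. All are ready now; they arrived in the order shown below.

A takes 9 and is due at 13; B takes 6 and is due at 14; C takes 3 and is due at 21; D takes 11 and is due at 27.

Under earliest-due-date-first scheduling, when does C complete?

18

EDD (increasing due date): A B C D.
A: 0→9
B: 9→15
C: 15→18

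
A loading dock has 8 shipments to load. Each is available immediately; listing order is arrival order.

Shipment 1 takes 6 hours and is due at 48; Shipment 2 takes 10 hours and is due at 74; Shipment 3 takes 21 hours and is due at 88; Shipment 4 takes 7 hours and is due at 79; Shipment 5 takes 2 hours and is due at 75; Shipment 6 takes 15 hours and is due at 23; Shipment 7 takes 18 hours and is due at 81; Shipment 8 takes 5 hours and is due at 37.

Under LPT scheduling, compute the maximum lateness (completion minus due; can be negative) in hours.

45

LPT (decreasing processing time): Shipment 3 Shipment 7 Shipment 6 Shipment 2 Shipment 4 Shipment 1 Shipment 8 Shipment 5.
Shipment 3: 0→21, due 88, lateness -67
Shipment 7: 21→39, due 81, lateness -42
Shipment 6: 39→54, due 23, lateness 31
Shipment 2: 54→64, due 74, lateness -10
Shipment 4: 64→71, due 79, lateness -8
Shipment 1: 71→77, due 48, lateness 29
Shipment 8: 77→82, due 37, lateness 45
Shipment 5: 82→84, due 75, lateness 9
Maximum = 45.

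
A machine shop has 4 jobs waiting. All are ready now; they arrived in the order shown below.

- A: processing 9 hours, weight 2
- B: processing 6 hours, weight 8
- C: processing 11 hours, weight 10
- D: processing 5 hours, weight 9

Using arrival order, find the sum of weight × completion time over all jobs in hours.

FIFO (arrival order): A B C D.
A: finishes 9, weight 2, w·C = 18
B: finishes 15, weight 8, w·C = 120
C: finishes 26, weight 10, w·C = 260
D: finishes 31, weight 9, w·C = 279
Sum = 18+120+260+279 = 677.

677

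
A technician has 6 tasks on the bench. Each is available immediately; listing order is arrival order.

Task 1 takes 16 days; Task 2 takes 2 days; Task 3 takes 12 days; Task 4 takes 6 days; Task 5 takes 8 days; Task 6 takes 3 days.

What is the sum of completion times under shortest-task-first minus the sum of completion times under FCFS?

SPT (increasing processing time): Task 2 Task 6 Task 4 Task 5 Task 3 Task 1.
Task 2: 0→2
Task 6: 2→5
Task 4: 5→11
Task 5: 11→19
Task 3: 19→31
Task 1: 31→47
Sum = 2+5+11+19+31+47 = 115.
FIFO (arrival order): Task 1 Task 2 Task 3 Task 4 Task 5 Task 6.
Task 1: 0→16
Task 2: 16→18
Task 3: 18→30
Task 4: 30→36
Task 5: 36→44
Task 6: 44→47
Sum = 16+18+30+36+44+47 = 191.
Difference = 115 − 191 = -76.

-76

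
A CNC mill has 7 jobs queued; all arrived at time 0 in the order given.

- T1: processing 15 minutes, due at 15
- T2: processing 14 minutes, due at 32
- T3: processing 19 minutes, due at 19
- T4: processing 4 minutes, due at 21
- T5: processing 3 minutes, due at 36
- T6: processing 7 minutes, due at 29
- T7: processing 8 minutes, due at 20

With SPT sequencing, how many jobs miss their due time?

SPT (increasing processing time): T5 T4 T6 T7 T2 T1 T3.
T5: 0→3, due 36, tardiness 0
T4: 3→7, due 21, tardiness 0
T6: 7→14, due 29, tardiness 0
T7: 14→22, due 20, tardiness 2
T2: 22→36, due 32, tardiness 4
T1: 36→51, due 15, tardiness 36
T3: 51→70, due 19, tardiness 51
Late jobs: 4.

4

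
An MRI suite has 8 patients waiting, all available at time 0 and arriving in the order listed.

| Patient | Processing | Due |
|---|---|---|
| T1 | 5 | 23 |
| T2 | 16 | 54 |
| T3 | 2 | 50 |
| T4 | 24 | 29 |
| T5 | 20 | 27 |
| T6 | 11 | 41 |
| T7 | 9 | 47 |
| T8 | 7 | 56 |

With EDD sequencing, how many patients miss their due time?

6

EDD (increasing due date): T1 T5 T4 T6 T7 T3 T2 T8.
T1: 0→5, due 23, tardiness 0
T5: 5→25, due 27, tardiness 0
T4: 25→49, due 29, tardiness 20
T6: 49→60, due 41, tardiness 19
T7: 60→69, due 47, tardiness 22
T3: 69→71, due 50, tardiness 21
T2: 71→87, due 54, tardiness 33
T8: 87→94, due 56, tardiness 38
Late patients: 6.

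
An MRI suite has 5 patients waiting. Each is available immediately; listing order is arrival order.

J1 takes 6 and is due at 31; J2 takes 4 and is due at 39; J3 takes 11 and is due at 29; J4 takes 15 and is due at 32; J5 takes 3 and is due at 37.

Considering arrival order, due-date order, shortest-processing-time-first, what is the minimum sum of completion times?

86

FIFO (arrival order): J1 J2 J3 J4 J5.
J1: 0→6
J2: 6→10
J3: 10→21
J4: 21→36
J5: 36→39
Sum = 6+10+21+36+39 = 112.
EDD (increasing due date): J3 J1 J4 J5 J2.
J3: 0→11
J1: 11→17
J4: 17→32
J5: 32→35
J2: 35→39
Sum = 11+17+32+35+39 = 134.
SPT (increasing processing time): J5 J2 J1 J3 J4.
J5: 0→3
J2: 3→7
J1: 7→13
J3: 13→24
J4: 24→39
Sum = 3+7+13+24+39 = 86.
FIFO 112, EDD 134, SPT 86 → minimum 86.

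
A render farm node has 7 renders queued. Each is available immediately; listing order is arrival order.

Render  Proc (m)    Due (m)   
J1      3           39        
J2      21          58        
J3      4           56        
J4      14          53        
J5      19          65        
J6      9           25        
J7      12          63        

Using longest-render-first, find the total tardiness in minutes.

120

LPT (decreasing processing time): J2 J5 J4 J7 J6 J3 J1.
J2: 0→21, due 58, tardiness 0
J5: 21→40, due 65, tardiness 0
J4: 40→54, due 53, tardiness 1
J7: 54→66, due 63, tardiness 3
J6: 66→75, due 25, tardiness 50
J3: 75→79, due 56, tardiness 23
J1: 79→82, due 39, tardiness 43
Sum = 0+0+1+3+50+23+43 = 120.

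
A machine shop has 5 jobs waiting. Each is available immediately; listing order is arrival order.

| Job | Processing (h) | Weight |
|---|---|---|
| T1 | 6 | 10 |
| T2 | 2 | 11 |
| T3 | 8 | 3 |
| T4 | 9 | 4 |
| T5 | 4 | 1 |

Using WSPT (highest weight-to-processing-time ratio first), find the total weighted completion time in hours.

274

WSPT (decreasing weight/processing-time ratio): T2 T1 T4 T3 T5.
T2: finishes 2, weight 11, w·C = 22
T1: finishes 8, weight 10, w·C = 80
T4: finishes 17, weight 4, w·C = 68
T3: finishes 25, weight 3, w·C = 75
T5: finishes 29, weight 1, w·C = 29
Sum = 22+80+68+75+29 = 274.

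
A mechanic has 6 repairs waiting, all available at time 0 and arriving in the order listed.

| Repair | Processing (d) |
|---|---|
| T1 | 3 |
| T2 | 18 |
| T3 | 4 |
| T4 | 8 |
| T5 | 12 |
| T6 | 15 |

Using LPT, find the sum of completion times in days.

266

LPT (decreasing processing time): T2 T6 T5 T4 T3 T1.
T2: 0→18
T6: 18→33
T5: 33→45
T4: 45→53
T3: 53→57
T1: 57→60
Sum = 18+33+45+53+57+60 = 266.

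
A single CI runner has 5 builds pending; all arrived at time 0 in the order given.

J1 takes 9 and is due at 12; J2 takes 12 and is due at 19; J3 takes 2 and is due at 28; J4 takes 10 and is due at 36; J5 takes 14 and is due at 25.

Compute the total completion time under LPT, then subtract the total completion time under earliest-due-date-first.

LPT (decreasing processing time): J5 J2 J4 J1 J3.
J5: 0→14
J2: 14→26
J4: 26→36
J1: 36→45
J3: 45→47
Sum = 14+26+36+45+47 = 168.
EDD (increasing due date): J1 J2 J5 J3 J4.
J1: 0→9
J2: 9→21
J5: 21→35
J3: 35→37
J4: 37→47
Sum = 9+21+35+37+47 = 149.
Difference = 168 − 149 = 19.

19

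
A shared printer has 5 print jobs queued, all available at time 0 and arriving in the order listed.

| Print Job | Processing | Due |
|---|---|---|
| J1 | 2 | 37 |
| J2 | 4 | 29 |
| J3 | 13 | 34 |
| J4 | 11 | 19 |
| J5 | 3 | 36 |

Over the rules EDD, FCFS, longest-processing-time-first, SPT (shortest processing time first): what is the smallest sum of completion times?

69

EDD (increasing due date): J4 J2 J3 J5 J1.
J4: 0→11
J2: 11→15
J3: 15→28
J5: 28→31
J1: 31→33
Sum = 11+15+28+31+33 = 118.
FIFO (arrival order): J1 J2 J3 J4 J5.
J1: 0→2
J2: 2→6
J3: 6→19
J4: 19→30
J5: 30→33
Sum = 2+6+19+30+33 = 90.
LPT (decreasing processing time): J3 J4 J2 J5 J1.
J3: 0→13
J4: 13→24
J2: 24→28
J5: 28→31
J1: 31→33
Sum = 13+24+28+31+33 = 129.
SPT (increasing processing time): J1 J5 J2 J4 J3.
J1: 0→2
J5: 2→5
J2: 5→9
J4: 9→20
J3: 20→33
Sum = 2+5+9+20+33 = 69.
EDD 118, FIFO 90, LPT 129, SPT 69 → minimum 69.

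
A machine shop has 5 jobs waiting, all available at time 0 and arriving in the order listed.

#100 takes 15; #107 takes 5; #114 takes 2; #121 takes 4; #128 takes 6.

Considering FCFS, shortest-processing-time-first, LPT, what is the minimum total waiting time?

FIFO (arrival order): #100 #107 #114 #121 #128.
#100: waits 0, runs 0→15
#107: waits 15, runs 15→20
#114: waits 20, runs 20→22
#121: waits 22, runs 22→26
#128: waits 26, runs 26→32
Sum = 0+15+20+22+26 = 83.
SPT (increasing processing time): #114 #121 #107 #128 #100.
#114: waits 0, runs 0→2
#121: waits 2, runs 2→6
#107: waits 6, runs 6→11
#128: waits 11, runs 11→17
#100: waits 17, runs 17→32
Sum = 0+2+6+11+17 = 36.
LPT (decreasing processing time): #100 #128 #107 #121 #114.
#100: waits 0, runs 0→15
#128: waits 15, runs 15→21
#107: waits 21, runs 21→26
#121: waits 26, runs 26→30
#114: waits 30, runs 30→32
Sum = 0+15+21+26+30 = 92.
FIFO 83, SPT 36, LPT 92 → minimum 36.

36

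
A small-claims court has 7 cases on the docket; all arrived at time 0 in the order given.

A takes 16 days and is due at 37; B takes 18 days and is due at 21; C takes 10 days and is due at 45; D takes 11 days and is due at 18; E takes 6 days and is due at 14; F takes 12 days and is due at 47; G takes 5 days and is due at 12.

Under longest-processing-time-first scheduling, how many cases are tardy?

LPT (decreasing processing time): B A F D C E G.
B: 0→18, due 21, tardiness 0
A: 18→34, due 37, tardiness 0
F: 34→46, due 47, tardiness 0
D: 46→57, due 18, tardiness 39
C: 57→67, due 45, tardiness 22
E: 67→73, due 14, tardiness 59
G: 73→78, due 12, tardiness 66
Late cases: 4.

4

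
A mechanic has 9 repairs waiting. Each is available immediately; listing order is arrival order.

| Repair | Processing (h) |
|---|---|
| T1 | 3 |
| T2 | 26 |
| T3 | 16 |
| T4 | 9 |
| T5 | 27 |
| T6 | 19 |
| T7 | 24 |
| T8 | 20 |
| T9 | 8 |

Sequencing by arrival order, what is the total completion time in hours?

732

FIFO (arrival order): T1 T2 T3 T4 T5 T6 T7 T8 T9.
T1: 0→3
T2: 3→29
T3: 29→45
T4: 45→54
T5: 54→81
T6: 81→100
T7: 100→124
T8: 124→144
T9: 144→152
Sum = 3+29+45+54+81+100+124+144+152 = 732.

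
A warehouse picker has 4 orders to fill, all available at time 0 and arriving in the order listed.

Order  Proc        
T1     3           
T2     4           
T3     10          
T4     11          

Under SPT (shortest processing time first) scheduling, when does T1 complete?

3

SPT (increasing processing time): T1 T2 T3 T4.
T1: 0→3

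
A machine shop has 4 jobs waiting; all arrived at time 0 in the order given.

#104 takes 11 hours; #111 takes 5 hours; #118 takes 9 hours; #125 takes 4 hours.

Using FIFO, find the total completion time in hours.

81

FIFO (arrival order): #104 #111 #118 #125.
#104: 0→11
#111: 11→16
#118: 16→25
#125: 25→29
Sum = 11+16+25+29 = 81.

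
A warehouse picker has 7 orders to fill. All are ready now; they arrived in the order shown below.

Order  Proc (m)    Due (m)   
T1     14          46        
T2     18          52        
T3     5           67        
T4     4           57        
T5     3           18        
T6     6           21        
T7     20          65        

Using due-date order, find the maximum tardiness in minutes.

EDD (increasing due date): T5 T6 T1 T2 T4 T7 T3.
T5: 0→3, due 18, tardiness 0
T6: 3→9, due 21, tardiness 0
T1: 9→23, due 46, tardiness 0
T2: 23→41, due 52, tardiness 0
T4: 41→45, due 57, tardiness 0
T7: 45→65, due 65, tardiness 0
T3: 65→70, due 67, tardiness 3
Maximum = 3.

3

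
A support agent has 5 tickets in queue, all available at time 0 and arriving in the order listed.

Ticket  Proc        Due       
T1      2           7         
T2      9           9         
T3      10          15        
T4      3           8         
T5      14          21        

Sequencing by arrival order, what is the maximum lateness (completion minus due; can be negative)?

17

FIFO (arrival order): T1 T2 T3 T4 T5.
T1: 0→2, due 7, lateness -5
T2: 2→11, due 9, lateness 2
T3: 11→21, due 15, lateness 6
T4: 21→24, due 8, lateness 16
T5: 24→38, due 21, lateness 17
Maximum = 17.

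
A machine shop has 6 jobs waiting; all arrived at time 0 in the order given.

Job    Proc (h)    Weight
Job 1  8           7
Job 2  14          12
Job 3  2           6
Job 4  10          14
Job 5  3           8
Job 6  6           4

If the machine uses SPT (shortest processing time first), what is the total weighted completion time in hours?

SPT (increasing processing time): Job 3 Job 5 Job 6 Job 1 Job 4 Job 2.
Job 3: finishes 2, weight 6, w·C = 12
Job 5: finishes 5, weight 8, w·C = 40
Job 6: finishes 11, weight 4, w·C = 44
Job 1: finishes 19, weight 7, w·C = 133
Job 4: finishes 29, weight 14, w·C = 406
Job 2: finishes 43, weight 12, w·C = 516
Sum = 12+40+44+133+406+516 = 1151.

1151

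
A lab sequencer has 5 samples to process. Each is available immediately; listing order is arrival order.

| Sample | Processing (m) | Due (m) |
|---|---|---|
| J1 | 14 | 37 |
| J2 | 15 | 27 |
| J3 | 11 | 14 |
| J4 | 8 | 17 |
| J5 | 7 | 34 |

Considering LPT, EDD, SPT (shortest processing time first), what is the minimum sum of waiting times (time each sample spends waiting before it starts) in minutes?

LPT (decreasing processing time): J2 J1 J3 J4 J5.
J2: waits 0, runs 0→15
J1: waits 15, runs 15→29
J3: waits 29, runs 29→40
J4: waits 40, runs 40→48
J5: waits 48, runs 48→55
Sum = 0+15+29+40+48 = 132.
EDD (increasing due date): J3 J4 J2 J5 J1.
J3: waits 0, runs 0→11
J4: waits 11, runs 11→19
J2: waits 19, runs 19→34
J5: waits 34, runs 34→41
J1: waits 41, runs 41→55
Sum = 0+11+19+34+41 = 105.
SPT (increasing processing time): J5 J4 J3 J1 J2.
J5: waits 0, runs 0→7
J4: waits 7, runs 7→15
J3: waits 15, runs 15→26
J1: waits 26, runs 26→40
J2: waits 40, runs 40→55
Sum = 0+7+15+26+40 = 88.
LPT 132, EDD 105, SPT 88 → minimum 88.

88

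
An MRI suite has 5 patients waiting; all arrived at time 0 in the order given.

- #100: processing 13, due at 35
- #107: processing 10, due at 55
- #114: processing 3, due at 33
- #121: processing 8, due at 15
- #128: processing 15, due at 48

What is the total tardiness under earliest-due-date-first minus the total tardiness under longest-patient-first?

EDD (increasing due date): #121 #114 #100 #128 #107.
#121: 0→8, due 15, tardiness 0
#114: 8→11, due 33, tardiness 0
#100: 11→24, due 35, tardiness 0
#128: 24→39, due 48, tardiness 0
#107: 39→49, due 55, tardiness 0
Sum = 0+0+0+0+0 = 0.
LPT (decreasing processing time): #128 #100 #107 #121 #114.
#128: 0→15, due 48, tardiness 0
#100: 15→28, due 35, tardiness 0
#107: 28→38, due 55, tardiness 0
#121: 38→46, due 15, tardiness 31
#114: 46→49, due 33, tardiness 16
Sum = 0+0+0+31+16 = 47.
Difference = 0 − 47 = -47.

-47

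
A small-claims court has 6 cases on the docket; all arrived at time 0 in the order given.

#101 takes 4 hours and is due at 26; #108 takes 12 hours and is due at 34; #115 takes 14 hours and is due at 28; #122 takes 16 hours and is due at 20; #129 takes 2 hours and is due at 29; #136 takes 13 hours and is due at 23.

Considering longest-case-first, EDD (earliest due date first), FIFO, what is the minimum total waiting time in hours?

LPT (decreasing processing time): #122 #115 #136 #108 #101 #129.
#122: waits 0, runs 0→16
#115: waits 16, runs 16→30
#136: waits 30, runs 30→43
#108: waits 43, runs 43→55
#101: waits 55, runs 55→59
#129: waits 59, runs 59→61
Sum = 0+16+30+43+55+59 = 203.
EDD (increasing due date): #122 #136 #101 #115 #129 #108.
#122: waits 0, runs 0→16
#136: waits 16, runs 16→29
#101: waits 29, runs 29→33
#115: waits 33, runs 33→47
#129: waits 47, runs 47→49
#108: waits 49, runs 49→61
Sum = 0+16+29+33+47+49 = 174.
FIFO (arrival order): #101 #108 #115 #122 #129 #136.
#101: waits 0, runs 0→4
#108: waits 4, runs 4→16
#115: waits 16, runs 16→30
#122: waits 30, runs 30→46
#129: waits 46, runs 46→48
#136: waits 48, runs 48→61
Sum = 0+4+16+30+46+48 = 144.
LPT 203, EDD 174, FIFO 144 → minimum 144.

144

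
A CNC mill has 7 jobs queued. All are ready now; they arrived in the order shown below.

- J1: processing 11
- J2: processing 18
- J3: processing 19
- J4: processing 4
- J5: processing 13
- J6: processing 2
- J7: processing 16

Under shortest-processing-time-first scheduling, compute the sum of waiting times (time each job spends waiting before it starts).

165

SPT (increasing processing time): J6 J4 J1 J5 J7 J2 J3.
J6: waits 0, runs 0→2
J4: waits 2, runs 2→6
J1: waits 6, runs 6→17
J5: waits 17, runs 17→30
J7: waits 30, runs 30→46
J2: waits 46, runs 46→64
J3: waits 64, runs 64→83
Sum = 0+2+6+17+30+46+64 = 165.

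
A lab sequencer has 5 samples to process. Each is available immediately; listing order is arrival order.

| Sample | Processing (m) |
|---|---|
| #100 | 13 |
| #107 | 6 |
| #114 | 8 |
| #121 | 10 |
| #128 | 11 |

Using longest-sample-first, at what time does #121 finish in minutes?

34

LPT (decreasing processing time): #100 #128 #121 #114 #107.
#100: 0→13
#128: 13→24
#121: 24→34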